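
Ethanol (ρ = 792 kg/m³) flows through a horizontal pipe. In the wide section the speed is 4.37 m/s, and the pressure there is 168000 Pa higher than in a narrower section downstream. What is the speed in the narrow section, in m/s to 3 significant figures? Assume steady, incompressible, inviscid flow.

Horizontal Bernoulli: P₁ + ½ρv₁² = P₂ + ½ρv₂², so v₂² = v₁² + 2(P₁ − P₂)/ρ.
v₂ = √(4.37² + 2·168000/792) = √(19.1 + 424) = 21.1 m/s.

v₂ = 21.1 m/s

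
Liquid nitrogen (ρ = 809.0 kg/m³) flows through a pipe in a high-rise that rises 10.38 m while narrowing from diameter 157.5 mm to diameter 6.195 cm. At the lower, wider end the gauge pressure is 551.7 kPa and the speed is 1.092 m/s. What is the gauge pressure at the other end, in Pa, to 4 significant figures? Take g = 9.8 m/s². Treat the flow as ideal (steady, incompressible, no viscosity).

Continuity gives A₁v₁ = A₂v₂, so v₂ = (194.8 cm²)/(30.14 cm²) × 1.092 m/s = 7.058 m/s.
Bernoulli: P₁ + ½ρv₁² + ρg h₁ = P₂ + ½ρv₂² + ρg h₂, so P₂ = P₁ + ½ρ(v₁² − v₂²) − ρg(h₂ − h₁).
P₂ = 551700 + ½·809.0·(1.092² − 7.058²) − 809.0·9.8·(+10.38) = 551700 + (-19670) − (82290) = 449700 Pa.

449700 Pa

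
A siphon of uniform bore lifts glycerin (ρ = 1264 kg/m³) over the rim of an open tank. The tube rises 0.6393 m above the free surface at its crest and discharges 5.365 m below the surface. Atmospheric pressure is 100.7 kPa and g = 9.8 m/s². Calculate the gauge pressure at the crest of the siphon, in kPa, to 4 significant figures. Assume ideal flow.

P_gauge ≈ -74.38 kPa

From the surface to the outlet (both open to atmosphere, surface at rest): v = √(2g·h_out) = √(2·9.8·5.365) = 10.25 m/s.
With constant cross-section the crest speed equals v; applying Bernoulli from the surface up to the crest, P_top = P_atm − ½ρv² − ρg·h_top.
P_top = 100700 − ½·1264·10.25² − 1264·9.8·0.6393 = 26320 Pa. So P_gauge = P_top − P_atm = -74380 Pa.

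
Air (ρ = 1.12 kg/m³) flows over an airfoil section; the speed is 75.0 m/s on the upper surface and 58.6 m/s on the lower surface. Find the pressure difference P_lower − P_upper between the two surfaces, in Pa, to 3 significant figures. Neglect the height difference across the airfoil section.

Bernoulli (same height): P_lower − P_upper = ½ρ(v_upper² − v_lower²).
ΔP = ½·1.12·(75.0² − 58.6²) = 1230 Pa.

1230 Pa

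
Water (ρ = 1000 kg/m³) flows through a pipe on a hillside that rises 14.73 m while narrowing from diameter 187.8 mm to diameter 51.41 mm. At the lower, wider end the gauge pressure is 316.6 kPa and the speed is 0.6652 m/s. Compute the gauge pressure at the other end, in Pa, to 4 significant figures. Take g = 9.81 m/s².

Continuity gives A₁v₁ = A₂v₂, so v₂ = (277.0 cm²)/(20.76 cm²) × 0.6652 m/s = 8.877 m/s.
Applying Bernoulli between the two ends and solving for P₂: P₂ = P₁ + ½ρ(v₁² − v₂²) − ρgΔh.
P₂ = 316600 + ½·1000·(0.6652² − 8.877²) − 1000·9.81·(+14.73) = 316600 + (-39180) − (144500) = 132900 Pa.

P₂ ≈ 132900 Pa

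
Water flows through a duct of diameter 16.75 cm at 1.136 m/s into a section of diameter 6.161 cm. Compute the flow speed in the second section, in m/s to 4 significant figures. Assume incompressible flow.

The volume flow rate is constant, so v₂ = (A₁/A₂)v₁ = (220.4/29.81)·1.136 = 8.397 m/s.

v₂ = 8.397 m/s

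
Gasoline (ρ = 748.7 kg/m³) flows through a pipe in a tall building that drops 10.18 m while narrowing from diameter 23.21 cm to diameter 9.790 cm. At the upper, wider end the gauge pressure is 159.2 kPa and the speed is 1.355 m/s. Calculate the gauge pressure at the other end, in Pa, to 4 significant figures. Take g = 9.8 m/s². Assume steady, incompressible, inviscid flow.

P₂ = 212900 Pa

Mass conservation (A₁v₁ = A₂v₂) gives v₂ = 1.355 × 423.1/75.28 = 7.616 m/s.
Energy conservation along the streamline gives P₂ = P₁ − ½ρ(v₂² − v₁²) − ρg(h₂ − h₁).
P₂ = 159200 + ½·748.7·(1.355² − 7.616²) − 748.7·9.8·(−10.18) = 159200 + (-21030) − (-74690) = 212900 Pa.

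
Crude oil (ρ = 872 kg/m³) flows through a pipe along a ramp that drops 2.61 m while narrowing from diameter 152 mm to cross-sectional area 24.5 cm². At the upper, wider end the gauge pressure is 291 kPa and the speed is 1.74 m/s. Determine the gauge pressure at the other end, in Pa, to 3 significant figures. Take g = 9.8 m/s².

By continuity, v₂ = v₁·A₁/A₂ = 1.74·(181/24.5) = 12.9 m/s.
Applying Bernoulli between the two ends and solving for P₂: P₂ = P₁ + ½ρ(v₁² − v₂²) − ρgΔh.
P₂ = 291000 + ½·872·(1.74² − 12.9²) − 872·9.8·(−2.61) = 291000 + (-71100) − (-22300) = 242000 Pa.

242000 Pa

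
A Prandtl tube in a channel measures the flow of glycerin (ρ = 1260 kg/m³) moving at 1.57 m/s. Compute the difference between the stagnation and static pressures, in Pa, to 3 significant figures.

ΔP ≈ 1550 Pa

At the stagnation point the flow is brought to rest, so Bernoulli gives P_stag − P_static = ½ρv².
ΔP = ½·1260·1.57² = 1550 Pa.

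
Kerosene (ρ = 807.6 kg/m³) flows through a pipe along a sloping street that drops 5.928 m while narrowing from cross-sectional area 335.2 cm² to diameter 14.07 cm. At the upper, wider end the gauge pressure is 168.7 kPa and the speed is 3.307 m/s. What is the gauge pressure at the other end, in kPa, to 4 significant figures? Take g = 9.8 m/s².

P₂ ≈ 199.5 kPa

By continuity, v₂ = v₁·A₁/A₂ = 3.307·(335.2/155.5) = 7.130 m/s.
Bernoulli: P₁ + ½ρv₁² + ρg h₁ = P₂ + ½ρv₂² + ρg h₂, so P₂ = P₁ + ½ρ(v₁² − v₂²) − ρg(h₂ − h₁).
P₂ = 168700 + ½·807.6·(3.307² − 7.130²) − 807.6·9.8·(−5.928) = 168700 + (-16110) − (-46920) = 199500 Pa.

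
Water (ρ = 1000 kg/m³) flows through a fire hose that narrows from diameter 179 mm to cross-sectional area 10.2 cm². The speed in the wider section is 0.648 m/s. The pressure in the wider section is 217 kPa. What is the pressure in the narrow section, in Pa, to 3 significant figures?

P₂ ≈ 89400 Pa

By continuity, v₂ = v₁·A₁/A₂ = 0.648·(252/10.2) = 16.0 m/s.
Bernoulli (h₁ = h₂): P₁ − P₂ = ½ρ(v₂² − v₁²).
P₂ = P₁ − ½ρ(v₂² − v₁²) = 217000 − ½·1000·(16.0² − 0.648²) = 217000 − 128000 = 89400 Pa.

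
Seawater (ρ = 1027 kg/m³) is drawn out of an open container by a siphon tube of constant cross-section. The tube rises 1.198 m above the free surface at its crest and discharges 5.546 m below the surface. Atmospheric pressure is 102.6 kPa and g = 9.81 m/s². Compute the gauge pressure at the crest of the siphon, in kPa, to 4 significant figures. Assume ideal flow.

The outlet speed comes from Torricelli: v = √(2g·5.546) = 10.43 m/s.
With constant cross-section the crest speed equals v; applying Bernoulli from the surface up to the crest, P_top = P_atm − ½ρv² − ρg·h_top.
P_top = 102600 − ½·1027·10.43² − 1027·9.81·1.198 = 34660 Pa. So P_gauge = P_top − P_atm = -67940 Pa.

P_gauge ≈ -67.94 kPa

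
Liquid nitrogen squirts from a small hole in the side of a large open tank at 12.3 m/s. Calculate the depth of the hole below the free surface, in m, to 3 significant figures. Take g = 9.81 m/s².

For a small hole in a large open tank, ½v² = gh, giving h = v²/(2g).
h = 12.3²/(2·9.81) = 151/19.62 = 7.71 m.

h ≈ 7.71 m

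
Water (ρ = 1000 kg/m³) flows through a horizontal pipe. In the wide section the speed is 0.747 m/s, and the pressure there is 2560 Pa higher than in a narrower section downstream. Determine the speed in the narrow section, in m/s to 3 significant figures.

2.38 m/s

Along the level pipe P + ½ρv² is conserved, hence v₂² = v₁² + 2(P₁ − P₂)/ρ.
v₂ = √(0.747² + 2·2560/1000) = √(0.558 + 5.12) = 2.38 m/s.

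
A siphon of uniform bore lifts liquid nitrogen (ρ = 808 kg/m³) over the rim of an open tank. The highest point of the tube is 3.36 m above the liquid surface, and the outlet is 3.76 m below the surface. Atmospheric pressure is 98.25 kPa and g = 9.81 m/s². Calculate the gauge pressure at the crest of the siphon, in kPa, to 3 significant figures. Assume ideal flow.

Bernoulli surface→outlet gives ½v² = g·h_out, so v = √(2·9.81·3.76) = 8.59 m/s.
Continuity keeps v the same throughout the tube; from surface to crest, P_atm + 0 = P_top + ½ρv² + ρg·h_top.
P_top = 98250 − ½·808·8.59² − 808·9.81·3.36 = 41800 Pa. So P_gauge = P_top − P_atm = -56400 Pa.

-56.4 kPa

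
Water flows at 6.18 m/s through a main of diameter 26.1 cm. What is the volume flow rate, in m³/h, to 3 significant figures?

Q ≈ 1190 m³/h

Q = A·v = 0.0535 m² × 6.18 m/s = 0.331 m³/s.
Converting: 0.331 m³/s × 3600 = 1190 m³/h.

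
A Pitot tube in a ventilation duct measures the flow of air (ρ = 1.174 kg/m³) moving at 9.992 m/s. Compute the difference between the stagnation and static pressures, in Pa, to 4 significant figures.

ΔP = 58.61 Pa

Bernoulli between the free stream and the stagnation point: ½ρv² = P_stag − P_static.
ΔP = ½·1.174·9.992² = 58.61 Pa.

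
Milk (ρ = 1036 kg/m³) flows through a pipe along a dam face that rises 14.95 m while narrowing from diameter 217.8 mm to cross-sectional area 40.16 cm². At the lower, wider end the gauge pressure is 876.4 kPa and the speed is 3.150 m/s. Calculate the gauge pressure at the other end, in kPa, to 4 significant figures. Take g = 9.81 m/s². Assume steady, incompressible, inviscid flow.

P₂ ≈ 287.2 kPa

By continuity, v₂ = v₁·A₁/A₂ = 3.150·(372.6/40.16) = 29.22 m/s.
Bernoulli: P₁ + ½ρv₁² + ρg h₁ = P₂ + ½ρv₂² + ρg h₂, so P₂ = P₁ + ½ρ(v₁² − v₂²) − ρg(h₂ − h₁).
P₂ = 876400 + ½·1036·(3.150² − 29.22²) − 1036·9.81·(+14.95) = 876400 + (-437200) − (151900) = 287200 Pa.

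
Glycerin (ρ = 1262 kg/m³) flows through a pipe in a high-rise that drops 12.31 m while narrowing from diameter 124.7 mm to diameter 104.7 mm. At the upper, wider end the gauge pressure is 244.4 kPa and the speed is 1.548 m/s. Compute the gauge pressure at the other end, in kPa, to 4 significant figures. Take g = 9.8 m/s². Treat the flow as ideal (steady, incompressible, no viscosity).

By continuity, v₂ = v₁·A₁/A₂ = 1.548·(122.1/86.10) = 2.196 m/s.
Bernoulli: P₁ + ½ρv₁² + ρg h₁ = P₂ + ½ρv₂² + ρg h₂, so P₂ = P₁ + ½ρ(v₁² − v₂²) − ρg(h₂ − h₁).
P₂ = 244400 + ½·1262·(1.548² − 2.196²) − 1262·9.8·(−12.31) = 244400 + (-1531) − (-152200) = 395100 Pa.

P₂ = 395.1 kPa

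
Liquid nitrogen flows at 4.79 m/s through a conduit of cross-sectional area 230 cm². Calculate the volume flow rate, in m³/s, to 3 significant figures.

Q = 0.110 m³/s

Q = A·v = 0.0230 m² × 4.79 m/s = 0.110 m³/s.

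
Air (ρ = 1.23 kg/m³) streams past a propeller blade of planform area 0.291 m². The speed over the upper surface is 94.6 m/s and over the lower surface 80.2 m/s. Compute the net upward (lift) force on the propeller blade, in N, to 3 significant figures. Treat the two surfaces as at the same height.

F = 450 N

From P + ½ρv² = const at equal height, P_low − P_up = ½ρ(v_up² − v_low²).
ΔP = ½·1.23·(94.6² − 80.2²) = 1550 Pa.
Lift = ΔP · A = 1550 × 0.291 = 450 N.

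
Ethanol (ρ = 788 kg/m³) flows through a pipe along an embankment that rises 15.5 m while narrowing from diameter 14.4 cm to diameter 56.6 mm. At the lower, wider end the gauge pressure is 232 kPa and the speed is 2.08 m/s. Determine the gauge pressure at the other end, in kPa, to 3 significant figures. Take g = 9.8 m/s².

P₂ ≈ 42.6 kPa

The volume flow rate is constant, so v₂ = (A₁/A₂)v₁ = (163/25.2)·2.08 = 13.5 m/s.
Energy conservation along the streamline gives P₂ = P₁ − ½ρ(v₂² − v₁²) − ρg(h₂ − h₁).
P₂ = 232000 + ½·788·(2.08² − 13.5²) − 788·9.8·(+15.5) = 232000 + (-69700) − (120000) = 42600 Pa.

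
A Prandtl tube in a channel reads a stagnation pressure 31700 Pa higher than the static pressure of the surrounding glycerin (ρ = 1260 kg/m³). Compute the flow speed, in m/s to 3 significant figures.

v = 7.09 m/s

Bernoulli between the free stream and the stagnation point: ½ρv² = P_stag − P_static.
v = √(2ΔP/ρ) = √(2·31700/1260) = 7.09 m/s.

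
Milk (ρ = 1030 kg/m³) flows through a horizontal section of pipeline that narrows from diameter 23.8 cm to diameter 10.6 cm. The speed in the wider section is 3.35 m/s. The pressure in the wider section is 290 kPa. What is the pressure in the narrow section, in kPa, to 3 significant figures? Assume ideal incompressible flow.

Mass conservation (A₁v₁ = A₂v₂) gives v₂ = 3.35 × 445/88.2 = 16.9 m/s.
With no height change, Bernoulli's equation is P₁ + ½ρv₁² = P₂ + ½ρv₂².
P₂ = P₁ − ½ρ(v₂² − v₁²) = 290000 − ½·1030·(16.9² − 3.35²) = 290000 − 141000 = 149000 Pa.

P₂ = 149 kPa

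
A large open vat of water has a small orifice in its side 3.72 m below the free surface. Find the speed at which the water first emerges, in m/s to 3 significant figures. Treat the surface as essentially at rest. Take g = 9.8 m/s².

Bernoulli from surface to hole (P equal, v_surface ≈ 0): v = √(2gh) = √(2×9.8×3.72) = 8.54 m/s.

8.54 m/s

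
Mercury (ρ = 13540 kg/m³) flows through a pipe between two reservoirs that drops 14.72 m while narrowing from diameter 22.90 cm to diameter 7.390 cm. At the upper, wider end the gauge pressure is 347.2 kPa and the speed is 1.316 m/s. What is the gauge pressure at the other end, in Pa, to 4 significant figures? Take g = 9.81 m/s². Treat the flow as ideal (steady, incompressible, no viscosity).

P₂ ≈ 1233000 Pa

Continuity gives A₁v₁ = A₂v₂, so v₂ = (411.9 cm²)/(42.89 cm²) × 1.316 m/s = 12.64 m/s.
Applying Bernoulli between the two ends and solving for P₂: P₂ = P₁ + ½ρ(v₁² − v₂²) − ρgΔh.
P₂ = 347200 + ½·13540·(1.316² − 12.64²) − 13540·9.81·(−14.72) = 347200 + (-1069000) − (-1955000) = 1233000 Pa.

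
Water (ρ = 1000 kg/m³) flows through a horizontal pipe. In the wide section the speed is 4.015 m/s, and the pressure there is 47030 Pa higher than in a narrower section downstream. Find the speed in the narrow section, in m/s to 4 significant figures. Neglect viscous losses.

Along the level pipe P + ½ρv² is conserved, hence v₂² = v₁² + 2(P₁ − P₂)/ρ.
v₂ = √(4.015² + 2·47030/1000) = √(16.12 + 94.06) = 10.50 m/s.

v₂ ≈ 10.50 m/s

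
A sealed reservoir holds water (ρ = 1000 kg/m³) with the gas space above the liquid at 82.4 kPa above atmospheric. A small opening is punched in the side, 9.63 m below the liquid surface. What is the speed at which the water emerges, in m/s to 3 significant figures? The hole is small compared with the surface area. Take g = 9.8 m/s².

v ≈ 18.8 m/s

Take point 1 at the surface (v₁ ≈ 0) and point 2 at the hole (at atmospheric pressure). Bernoulli: P₁ + ρg h = P_atm + ½ρv₂².
With P₁ − P_atm = 82400 Pa, v₂ = √(2gh + 2ΔP/ρ) = √(2·9.8·9.63 + 2·82400/1000) = 18.8 m/s.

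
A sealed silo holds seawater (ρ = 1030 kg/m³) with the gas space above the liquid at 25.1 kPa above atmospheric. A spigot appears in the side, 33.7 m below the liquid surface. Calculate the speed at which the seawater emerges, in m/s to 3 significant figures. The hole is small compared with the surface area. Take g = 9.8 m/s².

Take point 1 at the surface (v₁ ≈ 0) and point 2 at the hole (at atmospheric pressure). Bernoulli: P₁ + ρg h = P_atm + ½ρv₂².
With P₁ − P_atm = 25100 Pa, v₂ = √(2gh + 2ΔP/ρ) = √(2·9.8·33.7 + 2·25100/1030) = 26.6 m/s.

v ≈ 26.6 m/s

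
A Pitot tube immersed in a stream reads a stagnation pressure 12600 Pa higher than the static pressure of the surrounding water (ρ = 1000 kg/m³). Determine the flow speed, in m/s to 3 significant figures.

Bernoulli between the free stream and the stagnation point: ½ρv² = P_stag − P_static.
v = √(2ΔP/ρ) = √(2·12600/1000) = 5.02 m/s.

v ≈ 5.02 m/s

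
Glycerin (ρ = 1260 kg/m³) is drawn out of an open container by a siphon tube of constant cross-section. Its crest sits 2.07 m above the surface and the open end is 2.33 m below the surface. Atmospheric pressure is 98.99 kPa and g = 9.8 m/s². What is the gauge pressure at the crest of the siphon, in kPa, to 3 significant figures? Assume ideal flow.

-54.3 kPa

Bernoulli surface→outlet gives ½v² = g·h_out, so v = √(2·9.8·2.33) = 6.76 m/s.
The bore is uniform, so the speed at the crest is the same v. Bernoulli surface→crest: P_atm = P_top + ½ρv² + ρg·h_top.
P_top = 98990 − ½·1260·6.76² − 1260·9.8·2.07 = 44700 Pa. So P_gauge = P_top − P_atm = -54300 Pa.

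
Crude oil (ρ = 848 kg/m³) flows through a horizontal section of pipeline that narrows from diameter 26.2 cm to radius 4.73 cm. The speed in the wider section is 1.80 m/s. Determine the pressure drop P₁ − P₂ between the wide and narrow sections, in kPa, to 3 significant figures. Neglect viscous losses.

Mass conservation (A₁v₁ = A₂v₂) gives v₂ = 1.80 × 539/70.3 = 13.8 m/s.
Bernoulli (h₁ = h₂): P₁ − P₂ = ½ρ(v₂² − v₁²).
P₁ − P₂ = ½·848·(13.8² − 1.80²) = ½·848·187 = 79500 Pa.

ΔP ≈ 79.5 kPa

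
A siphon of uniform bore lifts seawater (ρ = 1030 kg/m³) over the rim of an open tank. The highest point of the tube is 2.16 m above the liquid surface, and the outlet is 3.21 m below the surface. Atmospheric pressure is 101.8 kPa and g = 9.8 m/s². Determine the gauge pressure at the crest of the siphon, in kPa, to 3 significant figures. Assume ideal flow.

From the surface to the outlet (both open to atmosphere, surface at rest): v = √(2g·h_out) = √(2·9.8·3.21) = 7.93 m/s.
The bore is uniform, so the speed at the crest is the same v. Bernoulli surface→crest: P_atm = P_top + ½ρv² + ρg·h_top.
P_top = 101800 − ½·1030·7.93² − 1030·9.8·2.16 = 47600 Pa. So P_gauge = P_top − P_atm = -54200 Pa.

P_gauge ≈ -54.2 kPa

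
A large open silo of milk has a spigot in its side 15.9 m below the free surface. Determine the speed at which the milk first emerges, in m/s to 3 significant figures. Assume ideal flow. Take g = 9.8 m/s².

The surface is effectively still and both ends are open, so ½v² = gh and v = √(2·9.8·15.9) = 17.7 m/s.

v ≈ 17.7 m/s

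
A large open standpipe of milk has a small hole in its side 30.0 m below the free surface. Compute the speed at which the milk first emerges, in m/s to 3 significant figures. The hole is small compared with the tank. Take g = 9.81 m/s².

24.3 m/s

Bernoulli from surface to hole (P equal, v_surface ≈ 0): v = √(2gh) = √(2×9.81×30.0) = 24.3 m/s.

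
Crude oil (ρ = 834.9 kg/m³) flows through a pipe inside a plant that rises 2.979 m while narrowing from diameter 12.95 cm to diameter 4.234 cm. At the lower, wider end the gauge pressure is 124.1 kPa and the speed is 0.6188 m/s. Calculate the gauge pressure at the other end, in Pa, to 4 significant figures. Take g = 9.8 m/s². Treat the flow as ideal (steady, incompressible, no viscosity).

The volume flow rate is constant, so v₂ = (A₁/A₂)v₁ = (131.7/14.08)·0.6188 = 5.789 m/s.
Applying Bernoulli between the two ends and solving for P₂: P₂ = P₁ + ½ρ(v₁² − v₂²) − ρgΔh.
P₂ = 124100 + ½·834.9·(0.6188² − 5.789²) − 834.9·9.8·(+2.979) = 124100 + (-13830) − (24370) = 85900 Pa.

P₂ ≈ 85900 Pa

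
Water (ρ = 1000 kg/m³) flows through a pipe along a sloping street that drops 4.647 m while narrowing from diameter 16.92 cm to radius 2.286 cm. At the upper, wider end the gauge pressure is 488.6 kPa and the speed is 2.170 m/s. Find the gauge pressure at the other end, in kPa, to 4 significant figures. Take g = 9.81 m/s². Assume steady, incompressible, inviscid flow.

P₂ = 94.90 kPa

The volume flow rate is constant, so v₂ = (A₁/A₂)v₁ = (224.8/16.42)·2.170 = 29.72 m/s.
Bernoulli: P₁ + ½ρv₁² + ρg h₁ = P₂ + ½ρv₂² + ρg h₂, so P₂ = P₁ + ½ρ(v₁² − v₂²) − ρg(h₂ − h₁).
P₂ = 488600 + ½·1000·(2.170² − 29.72²) − 1000·9.81·(−4.647) = 488600 + (-439300) − (-45590) = 94900 Pa.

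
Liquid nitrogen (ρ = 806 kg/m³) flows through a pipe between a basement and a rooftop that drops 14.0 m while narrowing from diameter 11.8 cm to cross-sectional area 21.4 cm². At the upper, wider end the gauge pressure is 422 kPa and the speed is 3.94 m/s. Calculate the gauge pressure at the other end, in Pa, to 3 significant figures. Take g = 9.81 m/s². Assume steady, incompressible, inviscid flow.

By continuity, v₂ = v₁·A₁/A₂ = 3.94·(109/21.4) = 20.1 m/s.
Bernoulli: P₁ + ½ρv₁² + ρg h₁ = P₂ + ½ρv₂² + ρg h₂, so P₂ = P₁ + ½ρ(v₁² − v₂²) − ρg(h₂ − h₁).
P₂ = 422000 + ½·806·(3.94² − 20.1²) − 806·9.81·(−14.0) = 422000 + (-157000) − (-111000) = 376000 Pa.

P₂ ≈ 376000 Pa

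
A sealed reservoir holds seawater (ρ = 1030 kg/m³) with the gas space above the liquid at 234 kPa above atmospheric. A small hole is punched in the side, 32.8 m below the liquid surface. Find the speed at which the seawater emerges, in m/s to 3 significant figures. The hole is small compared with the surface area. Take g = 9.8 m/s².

Take point 1 at the surface (v₁ ≈ 0) and point 2 at the hole (at atmospheric pressure). Bernoulli: P₁ + ρg h = P_atm + ½ρv₂².
With P₁ − P_atm = 234000 Pa, v₂ = √(2gh + 2ΔP/ρ) = √(2·9.8·32.8 + 2·234000/1030) = 33.1 m/s.

v ≈ 33.1 m/s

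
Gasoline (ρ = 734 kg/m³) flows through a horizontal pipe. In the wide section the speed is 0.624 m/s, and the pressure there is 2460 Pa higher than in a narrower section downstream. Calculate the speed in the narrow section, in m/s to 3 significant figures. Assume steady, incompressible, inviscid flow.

2.66 m/s

With h₁ = h₂, rearranging Bernoulli gives v₂ = √(v₁² + 2ΔP/ρ).
v₂ = √(0.624² + 2·2460/734) = √(0.389 + 6.70) = 2.66 m/s.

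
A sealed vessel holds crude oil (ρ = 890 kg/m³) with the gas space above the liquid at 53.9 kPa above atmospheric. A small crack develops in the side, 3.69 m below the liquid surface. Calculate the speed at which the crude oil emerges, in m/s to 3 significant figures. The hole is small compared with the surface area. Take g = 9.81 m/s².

Take point 1 at the surface (v₁ ≈ 0) and point 2 at the hole (at atmospheric pressure). Bernoulli: P₁ + ρg h = P_atm + ½ρv₂².
With P₁ − P_atm = 53900 Pa, v₂ = √(2gh + 2ΔP/ρ) = √(2·9.81·3.69 + 2·53900/890) = 13.9 m/s.

v ≈ 13.9 m/s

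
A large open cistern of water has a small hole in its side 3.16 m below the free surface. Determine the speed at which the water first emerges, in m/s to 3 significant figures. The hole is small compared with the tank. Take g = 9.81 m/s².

The surface is effectively still and both ends are open, so ½v² = gh and v = √(2·9.81·3.16) = 7.87 m/s.

7.87 m/s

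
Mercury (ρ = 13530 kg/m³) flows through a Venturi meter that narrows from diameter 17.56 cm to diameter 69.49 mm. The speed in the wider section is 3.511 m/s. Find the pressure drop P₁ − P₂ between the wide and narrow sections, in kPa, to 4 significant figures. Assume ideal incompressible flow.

ΔP ≈ 3317 kPa

Continuity gives A₁v₁ = A₂v₂, so v₂ = (242.2 cm²)/(37.93 cm²) × 3.511 m/s = 22.42 m/s.
Along the horizontal streamline, P + ½ρv² is constant.
P₁ − P₂ = ½·13530·(22.42² − 3.511²) = ½·13530·490.3 = 3317000 Pa.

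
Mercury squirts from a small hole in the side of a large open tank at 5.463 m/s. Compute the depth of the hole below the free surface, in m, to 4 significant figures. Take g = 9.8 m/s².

For a small hole in a large open tank, ½v² = gh, giving h = v²/(2g).
h = 5.463²/(2·9.8) = 29.84/19.60 = 1.523 m.

h = 1.523 m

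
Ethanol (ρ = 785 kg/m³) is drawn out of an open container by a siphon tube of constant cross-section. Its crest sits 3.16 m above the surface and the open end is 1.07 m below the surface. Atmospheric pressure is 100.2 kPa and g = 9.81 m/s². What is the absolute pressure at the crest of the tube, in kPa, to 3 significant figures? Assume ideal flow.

The outlet speed comes from Torricelli: v = √(2g·1.07) = 4.58 m/s.
With constant cross-section the crest speed equals v; applying Bernoulli from the surface up to the crest, P_top = P_atm − ½ρv² − ρg·h_top.
P_top = 100200 − ½·785·4.58² − 785·9.81·3.16 = 67600 Pa.

67.6 kPa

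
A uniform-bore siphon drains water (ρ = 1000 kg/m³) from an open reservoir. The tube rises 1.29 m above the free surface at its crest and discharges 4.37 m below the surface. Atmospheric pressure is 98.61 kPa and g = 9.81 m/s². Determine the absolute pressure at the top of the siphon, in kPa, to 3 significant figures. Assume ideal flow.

P_top = 43.1 kPa

Bernoulli surface→outlet gives ½v² = g·h_out, so v = √(2·9.81·4.37) = 9.26 m/s.
With constant cross-section the crest speed equals v; applying Bernoulli from the surface up to the crest, P_top = P_atm − ½ρv² − ρg·h_top.
P_top = 98610 − ½·1000·9.26² − 1000·9.81·1.29 = 43100 Pa.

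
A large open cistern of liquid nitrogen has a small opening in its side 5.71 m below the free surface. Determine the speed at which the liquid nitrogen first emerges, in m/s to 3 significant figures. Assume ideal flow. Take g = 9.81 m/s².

The surface is effectively still and both ends are open, so ½v² = gh and v = √(2·9.81·5.71) = 10.6 m/s.

v = 10.6 m/s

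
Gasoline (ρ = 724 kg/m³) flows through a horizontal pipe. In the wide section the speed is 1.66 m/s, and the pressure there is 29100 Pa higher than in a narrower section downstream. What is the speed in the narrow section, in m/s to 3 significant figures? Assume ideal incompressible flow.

Along the level pipe P + ½ρv² is conserved, hence v₂² = v₁² + 2(P₁ − P₂)/ρ.
v₂ = √(1.66² + 2·29100/724) = √(2.76 + 80.4) = 9.12 m/s.

v₂ ≈ 9.12 m/s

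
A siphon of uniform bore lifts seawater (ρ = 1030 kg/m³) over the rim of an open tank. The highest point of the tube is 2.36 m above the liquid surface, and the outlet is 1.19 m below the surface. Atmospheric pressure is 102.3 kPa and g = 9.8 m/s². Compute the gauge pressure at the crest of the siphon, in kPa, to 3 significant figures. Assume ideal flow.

From the surface to the outlet (both open to atmosphere, surface at rest): v = √(2g·h_out) = √(2·9.8·1.19) = 4.83 m/s.
With constant cross-section the crest speed equals v; applying Bernoulli from the surface up to the crest, P_top = P_atm − ½ρv² − ρg·h_top.
P_top = 102300 − ½·1030·4.83² − 1030·9.8·2.36 = 66500 Pa. So P_gauge = P_top − P_atm = -35800 Pa.

P_gauge ≈ -35.8 kPa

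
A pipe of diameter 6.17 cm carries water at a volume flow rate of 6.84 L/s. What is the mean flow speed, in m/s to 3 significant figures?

v ≈ 2.29 m/s

Q = 6.84 L/s = 0.00684 m³/s.
v = Q/A = 0.00684 / 0.00299 = 2.29 m/s.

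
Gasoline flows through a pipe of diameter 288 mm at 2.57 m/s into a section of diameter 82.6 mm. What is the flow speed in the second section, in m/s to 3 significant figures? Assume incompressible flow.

v₂ ≈ 31.2 m/s

Mass conservation (A₁v₁ = A₂v₂) gives v₂ = 2.57 × 651/53.6 = 31.2 m/s.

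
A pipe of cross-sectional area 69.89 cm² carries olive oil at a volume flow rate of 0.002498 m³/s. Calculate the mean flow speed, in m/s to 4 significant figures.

v ≈ 0.3574 m/s

Q = 0.002498 m³/s = 0.002498 m³/s.
v = Q/A = 0.002498 / 0.006989 = 0.3574 m/s.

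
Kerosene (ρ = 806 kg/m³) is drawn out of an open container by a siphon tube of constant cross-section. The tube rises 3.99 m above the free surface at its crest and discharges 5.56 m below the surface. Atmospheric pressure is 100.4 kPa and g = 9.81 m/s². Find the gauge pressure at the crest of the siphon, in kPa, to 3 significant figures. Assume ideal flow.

From the surface to the outlet (both open to atmosphere, surface at rest): v = √(2g·h_out) = √(2·9.81·5.56) = 10.4 m/s.
Continuity keeps v the same throughout the tube; from surface to crest, P_atm + 0 = P_top + ½ρv² + ρg·h_top.
P_top = 100400 − ½·806·10.4² − 806·9.81·3.99 = 24900 Pa. So P_gauge = P_top − P_atm = -75500 Pa.

P_gauge ≈ -75.5 kPa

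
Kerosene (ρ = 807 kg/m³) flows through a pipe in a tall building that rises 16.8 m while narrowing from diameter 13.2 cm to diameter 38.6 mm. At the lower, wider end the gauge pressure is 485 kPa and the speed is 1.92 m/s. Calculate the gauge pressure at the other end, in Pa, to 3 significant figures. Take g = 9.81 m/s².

The volume flow rate is constant, so v₂ = (A₁/A₂)v₁ = (137/11.7)·1.92 = 22.5 m/s.
Applying Bernoulli between the two ends and solving for P₂: P₂ = P₁ + ½ρ(v₁² − v₂²) − ρgΔh.
P₂ = 485000 + ½·807·(1.92² − 22.5²) − 807·9.81·(+16.8) = 485000 + (-202000) − (133000) = 150000 Pa.

P₂ ≈ 150000 Pa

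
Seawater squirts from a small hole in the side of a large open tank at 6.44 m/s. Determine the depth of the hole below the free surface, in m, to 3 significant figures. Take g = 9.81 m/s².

Inverting v = √(2gh) gives h = v² / 2g.
h = 6.44²/(2·9.81) = 41.5/19.62 = 2.11 m.

h = 2.11 m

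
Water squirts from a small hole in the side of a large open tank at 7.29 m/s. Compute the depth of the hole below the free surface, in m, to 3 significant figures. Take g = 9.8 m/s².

h ≈ 2.71 m

For a small hole in a large open tank, ½v² = gh, giving h = v²/(2g).
h = 7.29²/(2·9.8) = 53.1/19.60 = 2.71 m.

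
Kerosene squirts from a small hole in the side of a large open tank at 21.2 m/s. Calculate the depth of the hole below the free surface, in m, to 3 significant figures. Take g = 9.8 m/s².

h = 22.9 m

Inverting v = √(2gh) gives h = v² / 2g.
h = 21.2²/(2·9.8) = 449/19.60 = 22.9 m.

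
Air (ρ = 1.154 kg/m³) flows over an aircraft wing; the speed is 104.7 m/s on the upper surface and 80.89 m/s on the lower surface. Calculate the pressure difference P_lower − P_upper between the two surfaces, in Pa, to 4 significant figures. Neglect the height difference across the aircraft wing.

ΔP ≈ 2550 Pa

With negligible Δh, P + ½ρv² is constant, so P_low − P_up = ½ρ(v_up² − v_low²).
ΔP = ½·1.154·(104.7² − 80.89²) = 2550 Pa.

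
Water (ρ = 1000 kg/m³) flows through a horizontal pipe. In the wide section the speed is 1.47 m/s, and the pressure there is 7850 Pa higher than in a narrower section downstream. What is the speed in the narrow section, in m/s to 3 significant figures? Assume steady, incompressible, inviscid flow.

v₂ = 4.23 m/s

With h₁ = h₂, rearranging Bernoulli gives v₂ = √(v₁² + 2ΔP/ρ).
v₂ = √(1.47² + 2·7850/1000) = √(2.16 + 15.7) = 4.23 m/s.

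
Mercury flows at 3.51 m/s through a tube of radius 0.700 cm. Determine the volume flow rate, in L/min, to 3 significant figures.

32.4 L/min

Q = A·v = 0.000154 m² × 3.51 m/s = 0.000540 m³/s.
Converting: 0.000540 m³/s × 60000 = 32.4 L/min.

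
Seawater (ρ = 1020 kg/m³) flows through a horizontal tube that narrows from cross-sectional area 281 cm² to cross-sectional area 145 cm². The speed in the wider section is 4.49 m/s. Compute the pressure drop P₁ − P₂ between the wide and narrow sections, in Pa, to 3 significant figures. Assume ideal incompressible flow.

ΔP ≈ 28300 Pa

Mass conservation (A₁v₁ = A₂v₂) gives v₂ = 4.49 × 281/145 = 8.70 m/s.
Along the horizontal streamline, P + ½ρv² is constant.
P₁ − P₂ = ½·1020·(8.70² − 4.49²) = ½·1020·55.6 = 28300 Pa.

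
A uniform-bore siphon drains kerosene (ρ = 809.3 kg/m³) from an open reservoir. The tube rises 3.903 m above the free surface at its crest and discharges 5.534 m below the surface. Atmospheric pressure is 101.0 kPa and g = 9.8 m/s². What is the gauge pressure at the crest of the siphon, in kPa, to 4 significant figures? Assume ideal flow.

P_gauge ≈ -74.85 kPa

Bernoulli surface→outlet gives ½v² = g·h_out, so v = √(2·9.8·5.534) = 10.41 m/s.
With constant cross-section the crest speed equals v; applying Bernoulli from the surface up to the crest, P_top = P_atm − ½ρv² − ρg·h_top.
P_top = 101000 − ½·809.3·10.41² − 809.3·9.8·3.903 = 26150 Pa. So P_gauge = P_top − P_atm = -74850 Pa.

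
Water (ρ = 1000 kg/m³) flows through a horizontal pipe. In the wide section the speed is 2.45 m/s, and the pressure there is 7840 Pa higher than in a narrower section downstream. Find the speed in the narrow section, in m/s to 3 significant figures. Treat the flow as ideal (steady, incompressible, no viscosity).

v₂ ≈ 4.66 m/s

With h₁ = h₂, rearranging Bernoulli gives v₂ = √(v₁² + 2ΔP/ρ).
v₂ = √(2.45² + 2·7840/1000) = √(6.00 + 15.7) = 4.66 m/s.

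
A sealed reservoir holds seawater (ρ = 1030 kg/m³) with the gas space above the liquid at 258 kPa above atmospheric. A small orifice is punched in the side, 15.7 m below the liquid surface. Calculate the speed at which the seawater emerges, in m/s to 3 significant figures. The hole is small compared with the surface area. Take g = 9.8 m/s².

Take point 1 at the surface (v₁ ≈ 0) and point 2 at the hole (at atmospheric pressure). Bernoulli: P₁ + ρg h = P_atm + ½ρv₂².
With P₁ − P_atm = 258000 Pa, v₂ = √(2gh + 2ΔP/ρ) = √(2·9.8·15.7 + 2·258000/1030) = 28.4 m/s.

v = 28.4 m/s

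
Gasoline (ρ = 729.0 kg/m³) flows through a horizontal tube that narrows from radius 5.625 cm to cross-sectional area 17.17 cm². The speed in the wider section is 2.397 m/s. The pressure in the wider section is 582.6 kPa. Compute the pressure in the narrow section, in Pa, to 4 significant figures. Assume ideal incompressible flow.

The volume flow rate is constant, so v₂ = (A₁/A₂)v₁ = (99.40/17.17)·2.397 = 13.88 m/s.
Bernoulli (h₁ = h₂): P₁ − P₂ = ½ρ(v₂² − v₁²).
P₂ = P₁ − ½ρ(v₂² − v₁²) = 582600 − ½·729.0·(13.88² − 2.397²) = 582600 − 68100 = 514500 Pa.

514500 Pa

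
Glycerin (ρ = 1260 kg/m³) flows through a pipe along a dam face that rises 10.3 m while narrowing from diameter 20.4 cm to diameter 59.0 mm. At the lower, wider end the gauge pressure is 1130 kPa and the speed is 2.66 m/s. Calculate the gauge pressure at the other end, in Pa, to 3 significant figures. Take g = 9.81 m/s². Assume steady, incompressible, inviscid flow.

By continuity, v₂ = v₁·A₁/A₂ = 2.66·(327/27.3) = 31.8 m/s.
Energy conservation along the streamline gives P₂ = P₁ − ½ρ(v₂² − v₁²) − ρg(h₂ − h₁).
P₂ = 1130000 + ½·1260·(2.66² − 31.8²) − 1260·9.81·(+10.3) = 1130000 + (-633000) − (127000) = 370000 Pa.

370000 Pa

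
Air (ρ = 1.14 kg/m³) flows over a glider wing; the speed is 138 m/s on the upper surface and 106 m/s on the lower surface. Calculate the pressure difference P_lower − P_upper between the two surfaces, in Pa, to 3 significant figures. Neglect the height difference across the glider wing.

Bernoulli (same height): P_lower − P_upper = ½ρ(v_upper² − v_lower²).
ΔP = ½·1.14·(138² − 106²) = 4450 Pa.

ΔP ≈ 4450 Pa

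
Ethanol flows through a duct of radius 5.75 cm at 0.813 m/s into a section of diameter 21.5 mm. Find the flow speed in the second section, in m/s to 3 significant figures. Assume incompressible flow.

v₂ ≈ 23.3 m/s

Mass conservation (A₁v₁ = A₂v₂) gives v₂ = 0.813 × 104/3.63 = 23.3 m/s.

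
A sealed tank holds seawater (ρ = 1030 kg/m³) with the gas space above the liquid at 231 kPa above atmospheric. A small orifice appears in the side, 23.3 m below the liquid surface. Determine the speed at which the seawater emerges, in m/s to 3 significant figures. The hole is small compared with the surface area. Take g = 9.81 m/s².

Take point 1 at the surface (v₁ ≈ 0) and point 2 at the hole (at atmospheric pressure). Bernoulli: P₁ + ρg h = P_atm + ½ρv₂².
With P₁ − P_atm = 231000 Pa, v₂ = √(2gh + 2ΔP/ρ) = √(2·9.81·23.3 + 2·231000/1030) = 30.1 m/s.

v ≈ 30.1 m/s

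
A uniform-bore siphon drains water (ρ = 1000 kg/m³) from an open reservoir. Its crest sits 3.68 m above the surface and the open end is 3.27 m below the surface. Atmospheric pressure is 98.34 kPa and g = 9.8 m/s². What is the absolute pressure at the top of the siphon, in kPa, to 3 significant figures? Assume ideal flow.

P_top ≈ 30.2 kPa

From the surface to the outlet (both open to atmosphere, surface at rest): v = √(2g·h_out) = √(2·9.8·3.27) = 8.01 m/s.
Continuity keeps v the same throughout the tube; from surface to crest, P_atm + 0 = P_top + ½ρv² + ρg·h_top.
P_top = 98340 − ½·1000·8.01² − 1000·9.8·3.68 = 30200 Pa.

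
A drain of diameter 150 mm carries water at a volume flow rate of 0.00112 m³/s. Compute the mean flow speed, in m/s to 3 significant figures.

0.0634 m/s

Q = 0.00112 m³/s = 0.00112 m³/s.
v = Q/A = 0.00112 / 0.0177 = 0.0634 m/s.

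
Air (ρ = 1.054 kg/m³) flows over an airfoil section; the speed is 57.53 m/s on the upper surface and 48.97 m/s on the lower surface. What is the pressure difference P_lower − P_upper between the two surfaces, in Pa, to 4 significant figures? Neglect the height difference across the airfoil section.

480.4 Pa

The pressure is lower where the speed is higher: ΔP = ½ρ(v_up² − v_low²).
ΔP = ½·1.054·(57.53² − 48.97²) = 480.4 Pa.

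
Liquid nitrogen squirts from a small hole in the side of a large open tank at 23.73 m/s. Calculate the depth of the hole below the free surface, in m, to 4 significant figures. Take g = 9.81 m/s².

For a small hole in a large open tank, ½v² = gh, giving h = v²/(2g).
h = 23.73²/(2·9.81) = 563.1/19.62 = 28.70 m.

h ≈ 28.70 m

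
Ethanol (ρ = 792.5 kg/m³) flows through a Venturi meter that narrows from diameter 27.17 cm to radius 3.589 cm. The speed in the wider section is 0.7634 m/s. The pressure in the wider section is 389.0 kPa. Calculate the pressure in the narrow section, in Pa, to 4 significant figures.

P₂ = 341800 Pa

Continuity gives A₁v₁ = A₂v₂, so v₂ = (579.8 cm²)/(40.47 cm²) × 0.7634 m/s = 10.94 m/s.
Along the horizontal streamline, P + ½ρv² is constant.
P₂ = P₁ − ½ρ(v₂² − v₁²) = 389000 − ½·792.5·(10.94² − 0.7634²) = 389000 − 47170 = 341800 Pa.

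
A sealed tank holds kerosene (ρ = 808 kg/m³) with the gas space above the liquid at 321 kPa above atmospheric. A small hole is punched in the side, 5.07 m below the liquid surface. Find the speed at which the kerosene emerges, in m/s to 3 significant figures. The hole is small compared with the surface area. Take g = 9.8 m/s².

v = 29.9 m/s

Take point 1 at the surface (v₁ ≈ 0) and point 2 at the hole (at atmospheric pressure). Bernoulli: P₁ + ρg h = P_atm + ½ρv₂².
With P₁ − P_atm = 321000 Pa, v₂ = √(2gh + 2ΔP/ρ) = √(2·9.8·5.07 + 2·321000/808) = 29.9 m/s.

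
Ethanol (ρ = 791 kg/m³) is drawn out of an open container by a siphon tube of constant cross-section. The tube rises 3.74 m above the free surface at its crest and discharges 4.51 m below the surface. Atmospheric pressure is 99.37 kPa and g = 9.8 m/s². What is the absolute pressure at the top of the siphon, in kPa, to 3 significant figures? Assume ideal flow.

The outlet speed comes from Torricelli: v = √(2g·4.51) = 9.40 m/s.
With constant cross-section the crest speed equals v; applying Bernoulli from the surface up to the crest, P_top = P_atm − ½ρv² − ρg·h_top.
P_top = 99370 − ½·791·9.40² − 791·9.8·3.74 = 35400 Pa.

35.4 kPa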